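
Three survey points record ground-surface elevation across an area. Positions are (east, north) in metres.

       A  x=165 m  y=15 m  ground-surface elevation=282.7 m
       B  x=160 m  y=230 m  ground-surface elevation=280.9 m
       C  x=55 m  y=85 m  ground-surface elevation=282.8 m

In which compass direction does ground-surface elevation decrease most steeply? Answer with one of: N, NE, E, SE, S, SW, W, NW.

NE

Three-point gradient (reference A): Δ to B = (-5, 215, -1.8), Δ to C = (-110, 70, +0.1).
∂z/∂x = -0.006330, ∂z/∂y = -0.008519 (det = 23300).
Steepest decrease is along −∇f = (+0.006330 E, +0.008519 N) → northeast.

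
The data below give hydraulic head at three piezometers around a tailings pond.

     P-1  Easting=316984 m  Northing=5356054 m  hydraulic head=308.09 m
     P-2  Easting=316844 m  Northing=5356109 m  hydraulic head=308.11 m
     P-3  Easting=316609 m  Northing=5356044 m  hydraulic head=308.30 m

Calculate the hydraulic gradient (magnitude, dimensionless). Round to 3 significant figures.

0.00113

With h = a·x + b·y + c and P-1 as origin, the differences give:
  (-140)·a + 55·b = +0.02
  (-375)·a + (-10)·b = +0.21
Eliminate b (×(-10) and ×55, subtract): 22025·a = -11.750 → a = ∂h/∂x = -0.0005335
Back-substitute: b = ∂h/∂y = -0.0009943.
|∇h| = √(-0.0005335² + -0.0009943²) = 0.001128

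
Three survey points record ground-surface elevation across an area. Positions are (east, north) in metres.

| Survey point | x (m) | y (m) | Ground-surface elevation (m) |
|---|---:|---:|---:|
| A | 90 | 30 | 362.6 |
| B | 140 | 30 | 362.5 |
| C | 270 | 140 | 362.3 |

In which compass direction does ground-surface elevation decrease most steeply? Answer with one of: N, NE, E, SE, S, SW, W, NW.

Differences from A: to B (Δx, Δy, Δh) = (50, 0, -0.1); to C = (180, 110, -0.3).
Solve a·Δx + b·Δy = Δz: det = 50·110 − 180·0 = 5500.
∂z/∂x = [(-0.1)·110 − (-0.3)·0] / 5500 = -0.002000
∂z/∂y = [50·(-0.3) − 180·(-0.1)] / 5500 = +0.0005455
Steepest decrease is along −∇f = (+0.002000 E, -0.0005455 N) → east.

E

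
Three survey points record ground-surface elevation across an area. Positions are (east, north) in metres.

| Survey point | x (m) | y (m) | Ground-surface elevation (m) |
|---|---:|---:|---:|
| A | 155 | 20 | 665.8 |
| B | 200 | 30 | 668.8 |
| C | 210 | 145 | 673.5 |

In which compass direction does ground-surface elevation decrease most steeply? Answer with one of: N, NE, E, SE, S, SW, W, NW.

SW

Differences from A: to B (Δx, Δy, Δh) = (45, 10, +3.0); to C = (55, 125, +7.7).
Solve a·Δx + b·Δy = Δz: det = 45·125 − 55·10 = 5075.
∂z/∂x = [(+3.0)·125 − (+7.7)·10] / 5075 = +0.05872
∂z/∂y = [45·(+7.7) − 55·(+3.0)] / 5075 = +0.03576
Steepest decrease is along −∇f = (-0.05872 E, -0.03576 N) → southwest.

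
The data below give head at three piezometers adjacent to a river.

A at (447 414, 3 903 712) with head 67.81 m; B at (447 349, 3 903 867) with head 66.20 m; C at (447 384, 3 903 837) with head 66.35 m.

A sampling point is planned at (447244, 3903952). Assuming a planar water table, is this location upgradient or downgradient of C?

With h = a·x + b·y + c and A as origin, the differences give:
  (-65)·a + 155·b = -1.61
  (-30)·a + 125·b = -1.46
Eliminate b (×125 and ×155, subtract): -3475·a = 25.050 → a = ∂h/∂x = -0.007209
Back-substitute: b = ∂h/∂y = -0.01341.
Head at (447244, 3903952) = 67.81 + (-0.007209)·(-170) + (-0.01341)·(240) = 65.82 m.
That is lower than the 66.35 m at C, so the point is downgradient.

downgradient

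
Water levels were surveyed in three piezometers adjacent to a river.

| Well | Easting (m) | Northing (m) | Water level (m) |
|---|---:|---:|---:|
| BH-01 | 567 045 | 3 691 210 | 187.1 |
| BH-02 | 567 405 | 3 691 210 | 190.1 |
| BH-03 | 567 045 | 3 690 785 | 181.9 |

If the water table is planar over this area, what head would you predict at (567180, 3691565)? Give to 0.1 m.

∂h/∂x = (190.1 − 187.1) / (567405 − 567045) = +0.008333
∂h/∂y = (181.9 − 187.1) / (3690785 − 3691210) = +0.01224
h(567180, 3691565) = 187.1 + (+0.008333)·(135) + (+0.01224)·(355) = 187.1 +1.125 +4.344 = 192.569 m.

192.6 m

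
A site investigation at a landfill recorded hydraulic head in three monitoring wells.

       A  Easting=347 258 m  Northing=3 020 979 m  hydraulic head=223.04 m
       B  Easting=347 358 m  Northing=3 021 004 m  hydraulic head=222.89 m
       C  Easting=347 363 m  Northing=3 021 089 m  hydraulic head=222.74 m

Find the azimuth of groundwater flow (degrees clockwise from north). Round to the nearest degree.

Taking A as reference: B−A = (100, 25, -0.15); C−A = (105, 110, -0.30).
Determinant of the coordinate differences = 100·110 − 105·25 = 8375.
∂h/∂x = [(-0.15)·110 − (-0.30)·25] / 8375 = -0.001075
∂h/∂y = [100·(-0.30) − 105·(-0.15)] / 8375 = -0.001701
Flow direction (−∇h) has components (+0.001075 E, +0.001701 N).
Azimuth = atan2(E, N) = atan2(+0.001075, +0.001701) = 32.3° ≈ 032°.

032°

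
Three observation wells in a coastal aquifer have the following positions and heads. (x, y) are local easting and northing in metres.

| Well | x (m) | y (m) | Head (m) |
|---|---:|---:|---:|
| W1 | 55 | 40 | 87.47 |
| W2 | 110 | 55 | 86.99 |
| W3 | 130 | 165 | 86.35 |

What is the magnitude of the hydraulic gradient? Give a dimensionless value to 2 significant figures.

Differences from W1: to W2 (Δx, Δy, Δh) = (55, 15, -0.48); to W3 = (75, 125, -1.12).
Solve a·Δx + b·Δy = Δh: det = 55·125 − 75·15 = 5750.
∂h/∂x = [(-0.48)·125 − (-1.12)·15] / 5750 = -0.007513
∂h/∂y = [55·(-1.12) − 75·(-0.48)] / 5750 = -0.004452
|∇h| = √(-0.007513² + -0.004452²) = 0.008733

0.0087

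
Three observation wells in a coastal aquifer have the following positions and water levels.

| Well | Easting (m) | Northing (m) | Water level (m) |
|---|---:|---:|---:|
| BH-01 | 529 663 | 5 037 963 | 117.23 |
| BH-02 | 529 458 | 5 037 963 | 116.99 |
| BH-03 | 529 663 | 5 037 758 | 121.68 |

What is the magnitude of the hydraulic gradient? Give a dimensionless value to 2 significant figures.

∂h/∂x = (116.99 − 117.23) / (529458 − 529663) = +0.001171
∂h/∂y = (121.68 − 117.23) / (5037758 − 5037963) = -0.02171
|∇h| = √(0.001171² + -0.02171²) = 0.02174

0.022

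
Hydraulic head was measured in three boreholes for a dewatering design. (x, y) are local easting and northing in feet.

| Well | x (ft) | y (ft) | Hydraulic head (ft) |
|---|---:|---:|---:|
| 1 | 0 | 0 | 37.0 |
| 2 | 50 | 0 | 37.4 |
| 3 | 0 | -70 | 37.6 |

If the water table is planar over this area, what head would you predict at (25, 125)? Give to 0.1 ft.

∂h/∂x = (37.4 − 37.0) / (50 − 0) = +0.008000
∂h/∂y = (37.6 − 37.0) / (-70 − 0) = -0.008571
h(25, 125) = 37.0 + (+0.008000)·(25) + (-0.008571)·(125) = 37.0 +0.200 -1.071 = 36.129 ft.

36.1 ft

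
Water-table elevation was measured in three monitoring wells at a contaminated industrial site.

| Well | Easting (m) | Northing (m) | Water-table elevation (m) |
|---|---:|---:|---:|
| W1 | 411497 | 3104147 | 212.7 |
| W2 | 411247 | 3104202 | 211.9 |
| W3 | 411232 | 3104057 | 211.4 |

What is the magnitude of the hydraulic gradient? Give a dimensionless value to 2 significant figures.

With h = a·x + b·y + c and W1 as origin, the differences give:
  (-250)·a + 55·b = -0.8
  (-265)·a + (-90)·b = -1.3
Eliminate b (×(-90) and ×55, subtract): 37075·a = 143.50 → a = ∂h/∂x = +0.003871
Back-substitute: b = ∂h/∂y = +0.003048.
|∇h| = √(0.003871² + 0.003048²) = 0.004927

0.0049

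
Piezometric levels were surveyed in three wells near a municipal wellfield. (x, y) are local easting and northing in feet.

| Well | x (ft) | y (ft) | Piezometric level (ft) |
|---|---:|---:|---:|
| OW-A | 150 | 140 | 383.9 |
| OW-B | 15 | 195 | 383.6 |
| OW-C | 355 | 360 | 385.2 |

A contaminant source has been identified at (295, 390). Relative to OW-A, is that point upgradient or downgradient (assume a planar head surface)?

upgradient

Differences from OW-A: to OW-B (Δx, Δy, Δh) = (-135, 55, -0.3); to OW-C = (205, 220, +1.3).
Solve a·Δx + b·Δy = Δh: det = (-135)·220 − 205·55 = -40975.
∂h/∂x = [(-0.3)·220 − (+1.3)·55] / -40975 = +0.003356
∂h/∂y = [(-135)·(+1.3) − 205·(-0.3)] / -40975 = +0.002782
Head at (295, 390) = 383.9 + (+0.003356)·(145) + (+0.002782)·(250) = 385.08 ft.
That is higher than the 383.9 ft at OW-A, so the point is upgradient.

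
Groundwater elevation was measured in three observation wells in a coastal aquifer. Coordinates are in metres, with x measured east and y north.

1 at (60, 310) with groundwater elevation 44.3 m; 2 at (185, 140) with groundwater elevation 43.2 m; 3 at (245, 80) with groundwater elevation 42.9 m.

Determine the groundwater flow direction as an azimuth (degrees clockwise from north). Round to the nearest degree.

Taking 1 as reference: 2−1 = (125, -170, -1.1); 3−1 = (185, -230, -1.4).
Solve a·Δx + b·Δy = Δh: det = 125·(-230) − 185·(-170) = 2700.
∂h/∂x = [(-1.1)·(-230) − (-1.4)·(-170)] / 2700 = +0.005556
∂h/∂y = [125·(-1.4) − 185·(-1.1)] / 2700 = +0.01056
Flow direction (−∇h) has components (-0.005556 E, -0.01056 N).
Azimuth = atan2(E, N) = atan2(-0.005556, -0.01056) = 207.8° ≈ 208°.

208°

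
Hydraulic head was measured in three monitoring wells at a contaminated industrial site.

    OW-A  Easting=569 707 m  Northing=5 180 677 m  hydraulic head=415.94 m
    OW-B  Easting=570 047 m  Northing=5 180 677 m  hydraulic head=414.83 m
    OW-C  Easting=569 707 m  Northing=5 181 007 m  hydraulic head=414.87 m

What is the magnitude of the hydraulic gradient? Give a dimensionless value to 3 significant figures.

∂h/∂x = (414.83 − 415.94) / (570047 − 569707) = -0.003265
∂h/∂y = (414.87 − 415.94) / (5181007 − 5180677) = -0.003242
|∇h| = √(-0.003265² + -0.003242²) = 0.004601

0.00460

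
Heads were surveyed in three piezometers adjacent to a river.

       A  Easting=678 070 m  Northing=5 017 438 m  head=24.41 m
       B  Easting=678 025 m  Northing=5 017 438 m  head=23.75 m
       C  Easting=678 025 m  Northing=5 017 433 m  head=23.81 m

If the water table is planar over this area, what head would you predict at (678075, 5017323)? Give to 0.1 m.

Three-point gradient (reference A): Δ to B = (-45, 0, -0.66), Δ to C = (-45, -5, -0.60).
∂h/∂x = +0.01467, ∂h/∂y = -0.01200 (det = 225).
h(678075, 5017323) = 24.41 + (+0.01467)·(5) + (-0.01200)·(-115) = 24.41 +0.073 +1.380 = 25.863 m.

25.9 m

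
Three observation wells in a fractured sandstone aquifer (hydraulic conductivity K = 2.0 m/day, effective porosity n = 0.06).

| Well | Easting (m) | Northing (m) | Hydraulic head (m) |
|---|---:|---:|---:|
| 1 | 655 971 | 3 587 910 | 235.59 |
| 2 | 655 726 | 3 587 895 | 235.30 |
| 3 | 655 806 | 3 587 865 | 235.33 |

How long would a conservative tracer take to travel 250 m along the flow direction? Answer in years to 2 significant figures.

9.6 years

Three-point gradient (reference 1): Δ to 2 = (-245, -15, -0.29), Δ to 3 = (-165, -45, -0.26).
∂h/∂x = +0.001070, ∂h/∂y = +0.001854 (det = 8550).
|∇h| = √(0.001070² + 0.001854²) = 0.002141
Seepage velocity v = K·i/n = 2.0 × 0.002141 / 0.06 = 0.07137 m/day.
t = 250 / 0.07137 = 3503 days = 9.59 years.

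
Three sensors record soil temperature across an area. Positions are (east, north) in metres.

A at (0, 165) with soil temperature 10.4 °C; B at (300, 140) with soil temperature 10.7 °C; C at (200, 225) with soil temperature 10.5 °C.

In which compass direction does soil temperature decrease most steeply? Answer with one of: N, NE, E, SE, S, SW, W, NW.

NW

Differences from A: to B (Δx, Δy, Δh) = (300, -25, +0.3); to C = (200, 60, +0.1).
Determinant of the coordinate differences = 300·60 − 200·(-25) = 23000.
∂T/∂x = [(+0.3)·60 − (+0.1)·(-25)] / 23000 = +0.0008913
∂T/∂y = [300·(+0.1) − 200·(+0.3)] / 23000 = -0.001304
Steepest decrease is along −∇f = (-0.0008913 E, +0.001304 N) → northwest.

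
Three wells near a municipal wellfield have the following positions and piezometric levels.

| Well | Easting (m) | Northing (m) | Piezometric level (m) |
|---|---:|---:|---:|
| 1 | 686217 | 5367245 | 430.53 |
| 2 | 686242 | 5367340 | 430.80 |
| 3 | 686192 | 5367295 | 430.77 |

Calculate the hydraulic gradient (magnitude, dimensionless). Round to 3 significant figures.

Differences from 1: to 2 (Δx, Δy, Δh) = (25, 95, +0.27); to 3 = (-25, 50, +0.24).
Solve a·Δx + b·Δy = Δh: det = 25·50 − (-25)·95 = 3625.
∂h/∂x = [(+0.27)·50 − (+0.24)·95] / 3625 = -0.002566
∂h/∂y = [25·(+0.24) − (-25)·(+0.27)] / 3625 = +0.003517
|∇h| = √(-0.002566² + 0.003517²) = 0.004354

0.00435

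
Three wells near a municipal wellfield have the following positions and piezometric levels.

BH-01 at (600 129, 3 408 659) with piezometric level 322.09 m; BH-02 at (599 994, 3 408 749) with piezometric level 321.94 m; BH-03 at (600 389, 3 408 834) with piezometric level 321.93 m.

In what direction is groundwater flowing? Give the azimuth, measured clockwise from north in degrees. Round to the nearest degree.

With h = a·x + b·y + c and BH-01 as origin, the differences give:
  (-135)·a + 90·b = -0.15
  260·a + 175·b = -0.16
Eliminate b (×175 and ×90, subtract): -47025·a = -11.850 → a = ∂h/∂x = +0.0002520
Back-substitute: b = ∂h/∂y = -0.001289.
Flow direction (−∇h) has components (-0.0002520 E, +0.001289 N).
Azimuth = atan2(E, N) = atan2(-0.0002520, +0.001289) = 348.9° ≈ 349°.

349°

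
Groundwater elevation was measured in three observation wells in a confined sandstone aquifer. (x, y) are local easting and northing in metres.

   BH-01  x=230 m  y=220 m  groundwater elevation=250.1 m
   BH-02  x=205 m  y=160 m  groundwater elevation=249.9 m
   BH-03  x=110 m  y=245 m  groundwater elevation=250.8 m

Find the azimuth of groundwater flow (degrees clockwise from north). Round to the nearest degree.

Three-point gradient (reference BH-01): Δ to BH-02 = (-25, -60, -0.2), Δ to BH-03 = (-120, 25, +0.7).
∂h/∂x = -0.004728, ∂h/∂y = +0.005304 (det = -7825).
Flow direction (−∇h) has components (+0.004728 E, -0.005304 N).
Azimuth = atan2(E, N) = atan2(+0.004728, -0.005304) = 138.3° ≈ 138°.

138°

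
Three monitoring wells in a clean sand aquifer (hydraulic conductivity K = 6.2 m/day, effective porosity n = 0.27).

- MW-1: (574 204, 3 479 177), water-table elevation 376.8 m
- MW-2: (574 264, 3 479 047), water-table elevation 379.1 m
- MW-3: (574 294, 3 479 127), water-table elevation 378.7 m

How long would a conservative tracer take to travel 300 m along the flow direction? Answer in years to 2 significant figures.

Taking MW-1 as reference: MW-2−MW-1 = (60, -130, +2.3); MW-3−MW-1 = (90, -50, +1.9).
Solve a·Δx + b·Δy = Δh: det = 60·(-50) − 90·(-130) = 8700.
∂h/∂x = [(+2.3)·(-50) − (+1.9)·(-130)] / 8700 = +0.01517
∂h/∂y = [60·(+1.9) − 90·(+2.3)] / 8700 = -0.01069
|∇h| = √(0.01517² + -0.01069²) = 0.01856
Seepage velocity v = K·i/n = 6.2 × 0.01856 / 0.27 = 0.4262 m/day.
t = 300 / 0.4262 = 703.9 days = 1.93 years.

1.9 years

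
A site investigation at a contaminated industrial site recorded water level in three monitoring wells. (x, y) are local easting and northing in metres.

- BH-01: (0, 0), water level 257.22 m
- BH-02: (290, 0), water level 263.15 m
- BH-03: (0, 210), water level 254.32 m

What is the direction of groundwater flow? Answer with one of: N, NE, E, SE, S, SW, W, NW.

NW

∂h/∂x = (263.15 − 257.22) / (290 − 0) = +0.02045
∂h/∂y = (254.32 − 257.22) / (210 − 0) = -0.01381
Flow = −∇h = (-0.02045 east, +0.01381 north), which points northwest.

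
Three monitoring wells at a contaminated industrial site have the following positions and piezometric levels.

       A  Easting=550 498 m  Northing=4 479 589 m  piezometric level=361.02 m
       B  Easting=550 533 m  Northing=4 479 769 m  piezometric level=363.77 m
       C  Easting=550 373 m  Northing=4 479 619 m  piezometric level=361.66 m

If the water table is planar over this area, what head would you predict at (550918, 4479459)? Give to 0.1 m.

With h = a·x + b·y + c and A as origin, the differences give:
  35·a + 180·b = +2.75
  (-125)·a + 30·b = +0.64
Eliminate b (×30 and ×180, subtract): 23550·a = -32.700 → a = ∂h/∂x = -0.001389
Back-substitute: b = ∂h/∂y = +0.01555.
h(550918, 4479459) = 361.02 + (-0.001389)·(420) + (+0.01555)·(-130) = 361.02 -0.583 -2.021 = 358.416 m.

358.4 m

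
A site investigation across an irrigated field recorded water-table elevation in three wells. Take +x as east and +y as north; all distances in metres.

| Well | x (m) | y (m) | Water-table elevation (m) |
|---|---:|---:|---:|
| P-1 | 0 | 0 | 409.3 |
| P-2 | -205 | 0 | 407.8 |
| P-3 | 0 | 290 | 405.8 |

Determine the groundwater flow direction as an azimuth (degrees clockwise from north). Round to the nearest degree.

∂h/∂x = (407.8 − 409.3) / (-205 − 0) = +0.007317
∂h/∂y = (405.8 − 409.3) / (290 − 0) = -0.01207
Flow direction (−∇h) has components (-0.007317 E, +0.01207 N).
Azimuth = atan2(E, N) = atan2(-0.007317, +0.01207) = 328.8° ≈ 329°.

329°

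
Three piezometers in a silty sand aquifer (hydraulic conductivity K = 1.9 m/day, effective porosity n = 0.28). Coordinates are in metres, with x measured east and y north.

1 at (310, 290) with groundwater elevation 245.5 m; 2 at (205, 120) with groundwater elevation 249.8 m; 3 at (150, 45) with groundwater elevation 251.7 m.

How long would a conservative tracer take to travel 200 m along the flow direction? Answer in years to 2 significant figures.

3.2 years

With h = a·x + b·y + c and 1 as origin, the differences give:
  (-105)·a + (-170)·b = +4.3
  (-160)·a + (-245)·b = +6.2
Eliminate b (×(-245) and ×(-170), subtract): -1475·a = 0.50 → a = ∂h/∂x = -0.0003390
Back-substitute: b = ∂h/∂y = -0.02508.
|∇h| = √(-0.0003390² + -0.02508²) = 0.02508
Seepage velocity v = K·i/n = 1.9 × 0.02508 / 0.28 = 0.1702 m/day.
t = 200 / 0.1702 = 1175 days = 3.22 years.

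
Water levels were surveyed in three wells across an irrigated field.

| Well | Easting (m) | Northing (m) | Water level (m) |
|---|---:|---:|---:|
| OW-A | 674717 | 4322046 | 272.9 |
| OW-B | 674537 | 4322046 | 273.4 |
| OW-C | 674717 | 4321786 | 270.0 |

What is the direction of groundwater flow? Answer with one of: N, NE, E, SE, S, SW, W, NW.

∂h/∂x = (273.4 − 272.9) / (674537 − 674717) = -0.002778
∂h/∂y = (270.0 − 272.9) / (4321786 − 4322046) = +0.01115
Flow = −∇h = (+0.002778 east, -0.01115 north), which points south.

S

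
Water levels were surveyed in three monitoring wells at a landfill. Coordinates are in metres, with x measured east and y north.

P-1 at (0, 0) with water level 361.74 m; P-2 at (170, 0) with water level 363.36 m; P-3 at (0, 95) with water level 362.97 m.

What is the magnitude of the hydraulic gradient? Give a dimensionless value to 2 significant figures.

∂h/∂x = (363.36 − 361.74) / (170 − 0) = +0.009529
∂h/∂y = (362.97 − 361.74) / (95 − 0) = +0.01295
|∇h| = √(0.009529² + 0.01295²) = 0.01608

0.016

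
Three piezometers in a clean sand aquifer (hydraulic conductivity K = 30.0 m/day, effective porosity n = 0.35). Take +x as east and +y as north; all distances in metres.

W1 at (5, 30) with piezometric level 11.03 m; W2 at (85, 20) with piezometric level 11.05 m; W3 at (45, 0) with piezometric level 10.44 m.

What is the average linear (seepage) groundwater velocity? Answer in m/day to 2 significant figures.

With h = a·x + b·y + c and W1 as origin, the differences give:
  80·a + (-10)·b = +0.02
  40·a + (-30)·b = -0.59
Eliminate b (×(-30) and ×(-10), subtract): -2000·a = -6.500 → a = ∂h/∂x = +0.003250
Back-substitute: b = ∂h/∂y = +0.02400.
|∇h| = √(0.003250² + 0.02400²) = 0.02422
Seepage velocity v = K·i/n = 30.0 × 0.02422 / 0.35 = 2.076 m/day.

2.1 m/day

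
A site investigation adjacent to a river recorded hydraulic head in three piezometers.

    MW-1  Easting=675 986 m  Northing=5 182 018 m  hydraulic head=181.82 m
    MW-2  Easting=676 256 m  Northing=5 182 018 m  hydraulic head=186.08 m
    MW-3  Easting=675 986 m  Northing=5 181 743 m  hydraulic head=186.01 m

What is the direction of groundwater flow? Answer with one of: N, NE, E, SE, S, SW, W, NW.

∂h/∂x = (186.08 − 181.82) / (676256 − 675986) = +0.01578
∂h/∂y = (186.01 − 181.82) / (5181743 − 5182018) = -0.01524
Flow = −∇h = (-0.01578 east, +0.01524 north), which points northwest.

NW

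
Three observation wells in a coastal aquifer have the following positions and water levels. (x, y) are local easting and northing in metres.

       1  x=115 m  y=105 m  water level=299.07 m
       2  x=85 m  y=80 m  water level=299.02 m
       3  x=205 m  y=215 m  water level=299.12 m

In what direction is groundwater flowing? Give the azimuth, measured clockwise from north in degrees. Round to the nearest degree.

Differences from 1: to 2 (Δx, Δy, Δh) = (-30, -25, -0.05); to 3 = (90, 110, +0.05).
Determinant of the coordinate differences = (-30)·110 − 90·(-25) = -1050.
∂h/∂x = [(-0.05)·110 − (+0.05)·(-25)] / -1050 = +0.004048
∂h/∂y = [(-30)·(+0.05) − 90·(-0.05)] / -1050 = -0.002857
Flow direction (−∇h) has components (-0.004048 E, +0.002857 N).
Azimuth = atan2(E, N) = atan2(-0.004048, +0.002857) = 305.2° ≈ 305°.

305°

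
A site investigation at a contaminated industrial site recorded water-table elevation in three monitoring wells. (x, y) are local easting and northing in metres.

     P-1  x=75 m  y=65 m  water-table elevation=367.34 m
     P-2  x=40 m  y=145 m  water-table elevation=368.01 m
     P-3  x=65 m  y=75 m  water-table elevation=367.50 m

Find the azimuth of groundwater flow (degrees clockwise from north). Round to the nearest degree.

With h = a·x + b·y + c and P-1 as origin, the differences give:
  (-35)·a + 80·b = +0.67
  (-10)·a + 10·b = +0.16
Eliminate b (×10 and ×80, subtract): 450·a = -6.100 → a = ∂h/∂x = -0.01356
Back-substitute: b = ∂h/∂y = +0.002444.
Flow direction (−∇h) has components (+0.01356 E, -0.002444 N).
Azimuth = atan2(E, N) = atan2(+0.01356, -0.002444) = 100.2° ≈ 100°.

100°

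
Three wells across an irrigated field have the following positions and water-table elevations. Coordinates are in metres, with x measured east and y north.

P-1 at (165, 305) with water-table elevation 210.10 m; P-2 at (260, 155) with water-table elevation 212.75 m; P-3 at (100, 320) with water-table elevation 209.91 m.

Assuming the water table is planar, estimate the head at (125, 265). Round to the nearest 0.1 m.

210.9 m

Three-point gradient (reference P-1): Δ to P-2 = (95, -150, +2.65), Δ to P-3 = (-65, 15, -0.19).
∂h/∂x = -0.001351, ∂h/∂y = -0.01852 (det = -8325).
h(125, 265) = 210.10 + (-0.001351)·(-40) + (-0.01852)·(-40) = 210.10 +0.054 +0.741 = 210.895 m.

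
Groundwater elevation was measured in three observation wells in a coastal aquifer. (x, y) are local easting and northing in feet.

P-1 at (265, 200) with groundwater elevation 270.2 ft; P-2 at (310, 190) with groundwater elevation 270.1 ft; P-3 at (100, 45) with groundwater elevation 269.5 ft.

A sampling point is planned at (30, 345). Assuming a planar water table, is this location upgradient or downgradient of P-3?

Taking P-1 as reference: P-2−P-1 = (45, -10, -0.1); P-3−P-1 = (-165, -155, -0.7).
Solve a·Δx + b·Δy = Δh: det = 45·(-155) − (-165)·(-10) = -8625.
∂h/∂x = [(-0.1)·(-155) − (-0.7)·(-10)] / -8625 = -0.0009855
∂h/∂y = [45·(-0.7) − (-165)·(-0.1)] / -8625 = +0.005565
Head at (30, 345) = 270.2 + (-0.0009855)·(-235) + (+0.005565)·(145) = 271.24 ft.
That is higher than the 269.5 ft at P-3, so the point is upgradient.

upgradient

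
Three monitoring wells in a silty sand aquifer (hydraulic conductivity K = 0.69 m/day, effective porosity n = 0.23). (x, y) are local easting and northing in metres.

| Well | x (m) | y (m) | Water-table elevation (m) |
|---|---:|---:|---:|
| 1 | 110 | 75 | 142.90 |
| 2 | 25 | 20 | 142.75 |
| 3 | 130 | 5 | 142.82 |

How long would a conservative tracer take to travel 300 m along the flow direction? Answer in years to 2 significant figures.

Differences from 1: to 2 (Δx, Δy, Δh) = (-85, -55, -0.15); to 3 = (20, -70, -0.08).
Solve a·Δx + b·Δy = Δh: det = (-85)·(-70) − 20·(-55) = 7050.
∂h/∂x = [(-0.15)·(-70) − (-0.08)·(-55)] / 7050 = +0.0008652
∂h/∂y = [(-85)·(-0.08) − 20·(-0.15)] / 7050 = +0.001390
|∇h| = √(0.0008652² + 0.001390²) = 0.001637
Seepage velocity v = K·i/n = 0.69 × 0.001637 / 0.23 = 0.004911 m/day.
t = 300 / 0.004911 = 6.109e+04 days = 167 years.

170 years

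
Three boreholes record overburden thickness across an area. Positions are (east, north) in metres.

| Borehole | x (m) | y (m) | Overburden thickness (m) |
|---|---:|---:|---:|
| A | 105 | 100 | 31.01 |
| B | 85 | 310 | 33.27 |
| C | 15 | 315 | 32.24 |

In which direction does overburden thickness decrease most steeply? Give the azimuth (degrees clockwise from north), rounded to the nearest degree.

Taking A as reference: B−A = (-20, 210, +2.26); C−A = (-90, 215, +1.23).
Determinant of the coordinate differences = (-20)·215 − (-90)·210 = 14600.
∂d/∂x = [(+2.26)·215 − (+1.23)·210] / 14600 = +0.01559
∂d/∂y = [(-20)·(+1.23) − (-90)·(+2.26)] / 14600 = +0.01225
Steepest decrease is along −∇f: components (-0.01559 E, -0.01225 N).
Azimuth = atan2(-0.01559, -0.01225) = 231.8° ≈ 232°.

232°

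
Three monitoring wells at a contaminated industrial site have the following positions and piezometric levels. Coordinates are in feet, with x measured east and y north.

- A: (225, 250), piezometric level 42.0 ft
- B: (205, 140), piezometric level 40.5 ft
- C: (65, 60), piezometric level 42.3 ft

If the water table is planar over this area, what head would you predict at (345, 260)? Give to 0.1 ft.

39.4 ft

Taking A as reference: B−A = (-20, -110, -1.5); C−A = (-160, -190, +0.3).
Solve a·Δx + b·Δy = Δh: det = (-20)·(-190) − (-160)·(-110) = -13800.
∂h/∂x = [(-1.5)·(-190) − (+0.3)·(-110)] / -13800 = -0.02304
∂h/∂y = [(-20)·(+0.3) − (-160)·(-1.5)] / -13800 = +0.01783
h(345, 260) = 42.0 + (-0.02304)·(120) + (+0.01783)·(10) = 42.0 -2.765 +0.178 = 39.413 ft.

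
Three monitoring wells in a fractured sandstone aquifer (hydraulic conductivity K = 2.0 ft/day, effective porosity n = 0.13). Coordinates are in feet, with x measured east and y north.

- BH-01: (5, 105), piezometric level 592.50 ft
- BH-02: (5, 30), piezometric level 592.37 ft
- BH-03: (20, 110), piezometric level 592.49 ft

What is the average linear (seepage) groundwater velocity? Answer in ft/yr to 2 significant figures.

Differences from BH-01: to BH-02 (Δx, Δy, Δh) = (0, -75, -0.13); to BH-03 = (15, 5, -0.01).
Solve a·Δx + b·Δy = Δh: det = 0·5 − 15·(-75) = 1125.
∂h/∂x = [(-0.13)·5 − (-0.01)·(-75)] / 1125 = -0.001244
∂h/∂y = [0·(-0.01) − 15·(-0.13)] / 1125 = +0.001733
|∇h| = √(-0.001244² + 0.001733²) = 0.002133
Seepage velocity v = K·i/n = 2.0 × 0.002133 / 0.13 = 0.03282 ft/day = 11.99 ft/yr.

12 ft/yr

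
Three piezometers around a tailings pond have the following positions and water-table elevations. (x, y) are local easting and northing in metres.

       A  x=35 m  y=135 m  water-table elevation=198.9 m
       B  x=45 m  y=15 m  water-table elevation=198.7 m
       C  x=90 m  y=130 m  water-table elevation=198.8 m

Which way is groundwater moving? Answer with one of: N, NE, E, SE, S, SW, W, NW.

With h = a·x + b·y + c and A as origin, the differences give:
  10·a + (-120)·b = -0.2
  55·a + (-5)·b = -0.1
Eliminate b (×(-5) and ×(-120), subtract): 6550·a = -11.00 → a = ∂h/∂x = -0.001679
Back-substitute: b = ∂h/∂y = +0.001527.
Flow = −∇h = (+0.001679 east, -0.001527 north), which points southeast.

SE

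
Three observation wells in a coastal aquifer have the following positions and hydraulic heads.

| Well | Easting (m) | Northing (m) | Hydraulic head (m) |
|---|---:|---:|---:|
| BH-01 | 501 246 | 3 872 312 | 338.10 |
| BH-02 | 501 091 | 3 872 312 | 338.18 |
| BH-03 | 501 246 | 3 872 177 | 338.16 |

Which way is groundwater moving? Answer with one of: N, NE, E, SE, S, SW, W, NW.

NE

∂h/∂x = (338.18 − 338.10) / (501091 − 501246) = -0.0005161
∂h/∂y = (338.16 − 338.10) / (3872177 − 3872312) = -0.0004444
Flow = −∇h = (+0.0005161 east, +0.0004444 north), which points northeast.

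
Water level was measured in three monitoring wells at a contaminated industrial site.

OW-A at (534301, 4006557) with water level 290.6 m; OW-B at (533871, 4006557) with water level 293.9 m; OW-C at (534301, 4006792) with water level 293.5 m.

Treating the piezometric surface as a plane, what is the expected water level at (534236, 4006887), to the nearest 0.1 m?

∂h/∂x = (293.9 − 290.6) / (533871 − 534301) = -0.007674
∂h/∂y = (293.5 − 290.6) / (4006792 − 4006557) = +0.01234
h(534236, 4006887) = 290.6 + (-0.007674)·(-65) + (+0.01234)·(330) = 290.6 +0.499 +4.072 = 295.171 m.

295.2 m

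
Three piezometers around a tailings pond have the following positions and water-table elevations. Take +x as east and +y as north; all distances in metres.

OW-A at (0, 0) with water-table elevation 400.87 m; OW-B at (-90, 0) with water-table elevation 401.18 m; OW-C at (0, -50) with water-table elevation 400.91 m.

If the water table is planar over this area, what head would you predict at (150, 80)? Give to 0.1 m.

∂h/∂x = (401.18 − 400.87) / (-90 − 0) = -0.003444
∂h/∂y = (400.91 − 400.87) / (-50 − 0) = -0.0008000
h(150, 80) = 400.87 + (-0.003444)·(150) + (-0.0008000)·(80) = 400.87 -0.517 -0.064 = 400.289 m.

400.3 m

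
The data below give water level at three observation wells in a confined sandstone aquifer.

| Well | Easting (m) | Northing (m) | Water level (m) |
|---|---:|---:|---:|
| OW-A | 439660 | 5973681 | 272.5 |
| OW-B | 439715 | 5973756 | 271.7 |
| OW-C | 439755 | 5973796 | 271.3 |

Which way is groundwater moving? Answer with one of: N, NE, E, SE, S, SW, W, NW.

Differences from OW-A: to OW-B (Δx, Δy, Δh) = (55, 75, -0.8); to OW-C = (95, 115, -1.2).
Determinant of the coordinate differences = 55·115 − 95·75 = -800.
∂h/∂x = [(-0.8)·115 − (-1.2)·75] / -800 = +0.002500
∂h/∂y = [55·(-1.2) − 95·(-0.8)] / -800 = -0.01250
Flow = −∇h = (-0.002500 east, +0.01250 north), which points north.

N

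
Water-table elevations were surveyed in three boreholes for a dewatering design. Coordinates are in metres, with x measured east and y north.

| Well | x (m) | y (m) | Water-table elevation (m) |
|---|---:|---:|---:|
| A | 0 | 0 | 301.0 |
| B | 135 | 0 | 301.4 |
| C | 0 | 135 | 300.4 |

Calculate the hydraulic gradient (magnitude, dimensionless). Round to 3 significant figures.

∂h/∂x = (301.4 − 301.0) / (135 − 0) = +0.002963
∂h/∂y = (300.4 − 301.0) / (135 − 0) = -0.004444
|∇h| = √(0.002963² + -0.004444²) = 0.005341

0.00534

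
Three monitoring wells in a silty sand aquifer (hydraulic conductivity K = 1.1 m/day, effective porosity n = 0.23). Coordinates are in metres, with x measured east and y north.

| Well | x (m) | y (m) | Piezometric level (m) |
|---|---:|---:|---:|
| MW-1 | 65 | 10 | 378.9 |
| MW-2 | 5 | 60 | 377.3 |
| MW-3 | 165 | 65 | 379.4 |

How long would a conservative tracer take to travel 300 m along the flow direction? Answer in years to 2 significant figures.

Differences from MW-1: to MW-2 (Δx, Δy, Δh) = (-60, 50, -1.6); to MW-3 = (100, 55, +0.5).
Solve a·Δx + b·Δy = Δh: det = (-60)·55 − 100·50 = -8300.
∂h/∂x = [(-1.6)·55 − (+0.5)·50] / -8300 = +0.01361
∂h/∂y = [(-60)·(+0.5) − 100·(-1.6)] / -8300 = -0.01566
|∇h| = √(0.01361² + -0.01566²) = 0.02075
Seepage velocity v = K·i/n = 1.1 × 0.02075 / 0.23 = 0.09924 m/day.
t = 300 / 0.09924 = 3023 days = 8.28 years.

8.3 years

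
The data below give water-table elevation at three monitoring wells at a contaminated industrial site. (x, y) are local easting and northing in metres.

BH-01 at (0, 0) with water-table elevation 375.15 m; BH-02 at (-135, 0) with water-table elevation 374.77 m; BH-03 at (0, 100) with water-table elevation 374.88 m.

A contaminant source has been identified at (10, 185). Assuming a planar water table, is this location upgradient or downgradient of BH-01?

∂h/∂x = (374.77 − 375.15) / (-135 − 0) = +0.002815
∂h/∂y = (374.88 − 375.15) / (100 − 0) = -0.002700
Head at (10, 185) = 375.15 + (+0.002815)·(10) + (-0.002700)·(185) = 374.68 m.
That is lower than the 375.15 m at BH-01, so the point is downgradient.

downgradient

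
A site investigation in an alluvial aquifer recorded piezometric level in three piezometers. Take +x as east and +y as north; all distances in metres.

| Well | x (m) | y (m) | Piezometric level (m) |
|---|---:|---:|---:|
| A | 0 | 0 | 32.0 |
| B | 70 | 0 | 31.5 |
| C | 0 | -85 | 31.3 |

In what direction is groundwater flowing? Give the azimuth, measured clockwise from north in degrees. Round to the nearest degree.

139°

∂h/∂x = (31.5 − 32.0) / (70 − 0) = -0.007143
∂h/∂y = (31.3 − 32.0) / (-85 − 0) = +0.008235
Flow direction (−∇h) has components (+0.007143 E, -0.008235 N).
Azimuth = atan2(E, N) = atan2(+0.007143, -0.008235) = 139.1° ≈ 139°.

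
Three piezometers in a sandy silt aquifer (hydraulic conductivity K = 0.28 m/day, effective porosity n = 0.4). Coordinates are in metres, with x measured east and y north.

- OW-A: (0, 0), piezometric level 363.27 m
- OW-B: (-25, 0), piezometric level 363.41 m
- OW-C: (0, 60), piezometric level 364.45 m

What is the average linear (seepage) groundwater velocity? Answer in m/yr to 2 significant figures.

∂h/∂x = (363.41 − 363.27) / (-25 − 0) = -0.005600
∂h/∂y = (364.45 − 363.27) / (60 − 0) = +0.01967
|∇h| = √(-0.005600² + 0.01967²) = 0.02045
Seepage velocity v = K·i/n = 0.28 × 0.02045 / 0.4 = 0.01431 m/day = 5.227 m/yr.

5.2 m/yr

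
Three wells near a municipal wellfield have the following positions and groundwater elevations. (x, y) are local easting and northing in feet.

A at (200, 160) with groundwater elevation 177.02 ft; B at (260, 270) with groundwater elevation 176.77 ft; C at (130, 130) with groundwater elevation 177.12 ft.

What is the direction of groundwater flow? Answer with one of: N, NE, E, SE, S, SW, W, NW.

With h = a·x + b·y + c and A as origin, the differences give:
  60·a + 110·b = -0.25
  (-70)·a + (-30)·b = +0.10
Eliminate b (×(-30) and ×110, subtract): 5900·a = -3.500 → a = ∂h/∂x = -0.0005932
Back-substitute: b = ∂h/∂y = -0.001949.
Flow = −∇h = (+0.0005932 east, +0.001949 north), which points north.

N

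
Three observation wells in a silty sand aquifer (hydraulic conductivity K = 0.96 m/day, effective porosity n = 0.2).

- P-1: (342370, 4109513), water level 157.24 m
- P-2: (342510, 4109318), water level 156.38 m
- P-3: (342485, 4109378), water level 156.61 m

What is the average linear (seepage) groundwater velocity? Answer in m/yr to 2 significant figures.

6.3 m/yr

Differences from P-1: to P-2 (Δx, Δy, Δh) = (140, -195, -0.86); to P-3 = (115, -135, -0.63).
Determinant of the coordinate differences = 140·(-135) − 115·(-195) = 3525.
∂h/∂x = [(-0.86)·(-135) − (-0.63)·(-195)] / 3525 = -0.001915
∂h/∂y = [140·(-0.63) − 115·(-0.86)] / 3525 = +0.003035
|∇h| = √(-0.001915² + 0.003035²) = 0.003589
Seepage velocity v = K·i/n = 0.96 × 0.003589 / 0.2 = 0.01723 m/day = 6.293 m/yr.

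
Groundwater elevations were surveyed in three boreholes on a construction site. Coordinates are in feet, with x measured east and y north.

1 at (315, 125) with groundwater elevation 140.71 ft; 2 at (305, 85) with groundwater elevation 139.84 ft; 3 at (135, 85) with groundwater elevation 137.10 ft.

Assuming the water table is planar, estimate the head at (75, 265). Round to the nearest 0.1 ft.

139.3 ft

Taking 1 as reference: 2−1 = (-10, -40, -0.87); 3−1 = (-180, -40, -3.61).
Solve a·Δx + b·Δy = Δh: det = (-10)·(-40) − (-180)·(-40) = -6800.
∂h/∂x = [(-0.87)·(-40) − (-3.61)·(-40)] / -6800 = +0.01612
∂h/∂y = [(-10)·(-3.61) − (-180)·(-0.87)] / -6800 = +0.01772
h(75, 265) = 140.71 + (+0.01612)·(-240) + (+0.01772)·(140) = 140.71 -3.868 +2.481 = 139.323 ft.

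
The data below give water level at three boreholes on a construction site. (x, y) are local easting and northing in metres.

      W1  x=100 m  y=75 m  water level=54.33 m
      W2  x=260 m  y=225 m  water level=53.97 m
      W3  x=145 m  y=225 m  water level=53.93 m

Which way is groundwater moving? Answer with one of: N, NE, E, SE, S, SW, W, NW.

Three-point gradient (reference W1): Δ to W2 = (160, 150, -0.36), Δ to W3 = (45, 150, -0.40).
∂h/∂x = +0.0003478, ∂h/∂y = -0.002771 (det = 17250).
Flow = −∇h = (-0.0003478 east, +0.002771 north), which points north.

N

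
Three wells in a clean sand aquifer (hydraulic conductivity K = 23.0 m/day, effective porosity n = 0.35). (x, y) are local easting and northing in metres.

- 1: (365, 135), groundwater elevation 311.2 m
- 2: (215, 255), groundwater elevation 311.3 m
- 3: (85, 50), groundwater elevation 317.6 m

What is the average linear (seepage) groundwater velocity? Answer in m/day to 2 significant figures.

Taking 1 as reference: 2−1 = (-150, 120, +0.1); 3−1 = (-280, -85, +6.4).
Determinant of the coordinate differences = (-150)·(-85) − (-280)·120 = 46350.
∂h/∂x = [(+0.1)·(-85) − (+6.4)·120] / 46350 = -0.01675
∂h/∂y = [(-150)·(+6.4) − (-280)·(+0.1)] / 46350 = -0.02011
|∇h| = √(-0.01675² + -0.02011²) = 0.02617
Seepage velocity v = K·i/n = 23.0 × 0.02617 / 0.35 = 1.72 m/day.

1.7 m/day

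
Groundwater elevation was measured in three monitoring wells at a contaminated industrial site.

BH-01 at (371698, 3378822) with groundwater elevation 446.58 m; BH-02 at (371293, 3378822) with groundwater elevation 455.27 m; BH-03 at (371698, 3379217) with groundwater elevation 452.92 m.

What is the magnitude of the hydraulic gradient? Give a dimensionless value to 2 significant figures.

∂h/∂x = (455.27 − 446.58) / (371293 − 371698) = -0.02146
∂h/∂y = (452.92 − 446.58) / (3379217 − 3378822) = +0.01605
|∇h| = √(-0.02146² + 0.01605²) = 0.0268

0.027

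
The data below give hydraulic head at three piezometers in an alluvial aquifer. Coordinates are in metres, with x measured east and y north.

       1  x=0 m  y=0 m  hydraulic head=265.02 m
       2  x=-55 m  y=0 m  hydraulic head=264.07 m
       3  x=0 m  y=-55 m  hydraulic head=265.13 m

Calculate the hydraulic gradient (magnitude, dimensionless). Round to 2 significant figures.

0.017

∂h/∂x = (264.07 − 265.02) / (-55 − 0) = +0.01727
∂h/∂y = (265.13 − 265.02) / (-55 − 0) = -0.002000
|∇h| = √(0.01727² + -0.002000²) = 0.01739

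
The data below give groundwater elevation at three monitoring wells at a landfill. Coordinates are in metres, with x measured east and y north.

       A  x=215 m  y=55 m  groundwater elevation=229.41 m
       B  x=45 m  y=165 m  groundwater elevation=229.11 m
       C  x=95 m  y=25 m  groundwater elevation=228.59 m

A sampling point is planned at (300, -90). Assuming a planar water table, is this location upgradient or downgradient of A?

downgradient

With h = a·x + b·y + c and A as origin, the differences give:
  (-170)·a + 110·b = -0.30
  (-120)·a + (-30)·b = -0.82
Eliminate b (×(-30) and ×110, subtract): 18300·a = 99.200 → a = ∂h/∂x = +0.005421
Back-substitute: b = ∂h/∂y = +0.005650.
Head at (300, -90) = 229.41 + (+0.005421)·(85) + (+0.005650)·(-145) = 229.05 m.
That is lower than the 229.41 m at A, so the point is downgradient.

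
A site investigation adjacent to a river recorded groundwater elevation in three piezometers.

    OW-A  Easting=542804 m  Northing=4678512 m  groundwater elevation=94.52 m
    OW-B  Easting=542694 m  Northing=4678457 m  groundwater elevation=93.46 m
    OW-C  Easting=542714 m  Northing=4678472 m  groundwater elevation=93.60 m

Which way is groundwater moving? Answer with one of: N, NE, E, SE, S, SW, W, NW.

Three-point gradient (reference OW-A): Δ to OW-B = (-110, -55, -1.06), Δ to OW-C = (-90, -40, -0.92).
∂h/∂x = +0.01491, ∂h/∂y = -0.01055 (det = -550).
Flow = −∇h = (-0.01491 east, +0.01055 north), which points northwest.

NW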